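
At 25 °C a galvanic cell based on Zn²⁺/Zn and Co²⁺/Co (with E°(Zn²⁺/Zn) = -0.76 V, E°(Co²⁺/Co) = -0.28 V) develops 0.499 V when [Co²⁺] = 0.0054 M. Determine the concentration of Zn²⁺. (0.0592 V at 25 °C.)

0.0012 M

From the Nernst equation, log Q = n(E° − E)/0.0592 = 2(0.48 − 0.499)/0.0592 = -0.642, so Q = 0.228.
With Q = [Zn²⁺]/[Co²⁺] and the known concentrations, [Zn²⁺] in the numerator gives [Zn²⁺] = 0.0012 M.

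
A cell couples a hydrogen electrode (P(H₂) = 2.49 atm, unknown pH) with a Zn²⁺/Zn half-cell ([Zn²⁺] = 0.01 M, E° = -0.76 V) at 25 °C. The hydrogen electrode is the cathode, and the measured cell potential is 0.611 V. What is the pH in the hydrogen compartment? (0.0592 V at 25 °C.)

E°_cell = 0.76 V and n = 2.
log Q = n(E° − E)/0.0592 = 2×(0.76 − 0.611)/0.0592 = 5.034.
With Q = [Zn²⁺]·P(H₂) / [H⁺]^2, solving for [H⁺] gives log[H⁺] = -3.319, so pH = 3.32.

pH = 3.32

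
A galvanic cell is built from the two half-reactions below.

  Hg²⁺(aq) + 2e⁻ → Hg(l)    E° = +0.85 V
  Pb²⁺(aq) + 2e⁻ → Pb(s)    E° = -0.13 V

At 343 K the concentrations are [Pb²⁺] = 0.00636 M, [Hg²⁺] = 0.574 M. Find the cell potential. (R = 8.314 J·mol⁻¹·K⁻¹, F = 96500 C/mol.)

1.05 V

The Hg²⁺/Hg couple has the higher reduction potential and acts as the cathode, so E°_cell = +0.85 − (-0.13) = 0.98 V.
Balancing electrons gives n = 2; the reaction quotient is Q = [Pb²⁺]/[Hg²⁺] = 0.0111.
E = E° − (RT/nF) ln Q = 0.98 − (8.314×343)/(2×96500) × (-4.503) = 0.980 + 0.067 = 1.047 V.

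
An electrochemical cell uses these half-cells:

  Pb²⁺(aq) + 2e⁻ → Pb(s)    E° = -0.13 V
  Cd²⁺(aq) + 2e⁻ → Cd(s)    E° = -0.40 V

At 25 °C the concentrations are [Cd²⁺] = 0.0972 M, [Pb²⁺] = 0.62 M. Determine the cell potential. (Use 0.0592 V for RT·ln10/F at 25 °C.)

0.294 V

The Pb²⁺/Pb couple has the higher reduction potential and acts as the cathode, so E°_cell = -0.13 − (-0.40) = 0.27 V.
Balancing electrons gives n = 2; the reaction quotient is Q = [Cd²⁺]/[Pb²⁺] = 0.157.
At 25 °C, E = E° − (0.0592/n) log Q = 0.27 − (0.0592/2)(-0.805) = 0.270 + 0.024 = 0.294 V.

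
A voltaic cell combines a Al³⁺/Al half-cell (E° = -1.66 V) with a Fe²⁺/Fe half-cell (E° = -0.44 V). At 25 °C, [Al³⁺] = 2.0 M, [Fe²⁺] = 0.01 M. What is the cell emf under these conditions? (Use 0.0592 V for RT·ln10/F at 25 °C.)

The Fe²⁺/Fe couple has the higher reduction potential and acts as the cathode, so E°_cell = -0.44 − (-1.66) = 1.22 V.
Balancing electrons gives n = 6; the reaction quotient is Q = [Al³⁺]^2/[Fe²⁺]^3 = 4 × 10^6.
At 25 °C, E = E° − (0.0592/n) log Q = 1.22 − (0.0592/6)(6.602) = 1.220 − 0.065 = 1.155 V.

1.15 V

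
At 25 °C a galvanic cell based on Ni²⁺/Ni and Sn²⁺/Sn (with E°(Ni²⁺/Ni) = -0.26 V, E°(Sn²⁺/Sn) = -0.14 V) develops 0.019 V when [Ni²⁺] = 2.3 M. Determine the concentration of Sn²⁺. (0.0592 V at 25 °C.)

From the Nernst equation, log Q = n(E° − E)/0.0592 = 2(0.12 − 0.019)/0.0592 = 3.412, so Q = 2580.
With Q = [Ni²⁺]/[Sn²⁺] and the known concentrations, [Sn²⁺] in the denominator gives [Sn²⁺] = 8.9 × 10^-4 M.

8.9 × 10^-4 M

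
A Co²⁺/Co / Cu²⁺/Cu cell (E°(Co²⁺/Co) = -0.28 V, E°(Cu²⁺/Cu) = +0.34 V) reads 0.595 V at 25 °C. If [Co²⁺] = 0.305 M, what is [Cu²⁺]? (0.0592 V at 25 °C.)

From the Nernst equation, log Q = n(E° − E)/0.0592 = 2(0.62 − 0.595)/0.0592 = 0.845, so Q = 6.99.
With Q = [Co²⁺]/[Cu²⁺] and the known concentrations, [Cu²⁺] in the denominator gives [Cu²⁺] = 0.044 M.

0.044 M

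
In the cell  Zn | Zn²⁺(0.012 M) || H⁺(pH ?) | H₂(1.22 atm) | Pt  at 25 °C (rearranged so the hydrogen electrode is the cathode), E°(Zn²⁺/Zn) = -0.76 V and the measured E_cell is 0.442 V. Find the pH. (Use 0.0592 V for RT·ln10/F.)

E°_cell = 0.76 V and n = 2.
log Q = n(E° − E)/0.0592 = 2×(0.76 − 0.442)/0.0592 = 10.743.
With Q = [Zn²⁺]·P(H₂) / [H⁺]^2, solving for [H⁺] gives log[H⁺] = -6.289, so pH = 6.29.

pH = 6.29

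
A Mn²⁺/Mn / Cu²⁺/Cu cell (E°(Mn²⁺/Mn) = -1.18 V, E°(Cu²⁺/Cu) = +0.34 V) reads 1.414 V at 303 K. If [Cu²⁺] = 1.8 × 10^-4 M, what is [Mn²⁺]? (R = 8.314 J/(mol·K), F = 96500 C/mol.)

From the Nernst equation, ln Q = nF(E° − E)/RT = 2×96500×(1.52 − 1.414)/(8.314×303) = 8.121, so Q = 3360.
With Q = [Mn²⁺]/[Cu²⁺] and the known concentrations, [Mn²⁺] in the numerator gives [Mn²⁺] = 0.61 M.

0.61 M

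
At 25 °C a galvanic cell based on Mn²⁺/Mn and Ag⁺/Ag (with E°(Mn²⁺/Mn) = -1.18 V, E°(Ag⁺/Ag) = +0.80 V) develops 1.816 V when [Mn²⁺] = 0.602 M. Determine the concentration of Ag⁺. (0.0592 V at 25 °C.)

0.0013 M

From the Nernst equation, log Q = n(E° − E)/0.0592 = 2(1.98 − 1.816)/0.0592 = 5.541, so Q = 3.47 × 10^5.
With Q = [Mn²⁺]/[Ag⁺]^2 and the known concentrations, [Ag⁺]^2 in the denominator gives [Ag⁺] = 0.0013 M.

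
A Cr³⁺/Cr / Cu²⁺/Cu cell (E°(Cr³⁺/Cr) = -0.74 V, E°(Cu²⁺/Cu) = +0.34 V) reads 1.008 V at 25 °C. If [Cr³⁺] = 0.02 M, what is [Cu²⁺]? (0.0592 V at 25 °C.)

2.7 × 10^-4 M

From the Nernst equation, log Q = n(E° − E)/0.0592 = 6(1.08 − 1.008)/0.0592 = 7.297, so Q = 1.98 × 10^7.
With Q = [Cr³⁺]^2/[Cu²⁺]^3 and the known concentrations, [Cu²⁺]^3 in the denominator gives [Cu²⁺] = 2.7 × 10^-4 M.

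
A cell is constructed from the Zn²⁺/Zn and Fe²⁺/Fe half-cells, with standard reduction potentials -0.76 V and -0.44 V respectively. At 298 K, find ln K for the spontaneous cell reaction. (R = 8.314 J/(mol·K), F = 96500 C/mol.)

E°_cell = -0.44 − (-0.76) = 0.32 V, with n = 2 electrons transferred.
At equilibrium E = 0, so the Nernst equation gives ln K = nFE°/RT = (2)(96500)(0.32)/((8.314)(298)) = 24.93.

ln K = 24.9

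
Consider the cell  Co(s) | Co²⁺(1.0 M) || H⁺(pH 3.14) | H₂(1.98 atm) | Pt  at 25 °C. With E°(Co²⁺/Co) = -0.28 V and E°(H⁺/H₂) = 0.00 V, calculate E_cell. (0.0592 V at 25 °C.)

0.085 V

The hydrogen couple is the cathode, so E°_cell = 0.28 V; n = 2.
[H⁺] = 10^(−3.14) = 7.2 × 10^-4 M, and Q = [Co²⁺]·P(H₂) / [H⁺]^2 = 3.77 × 10^6.
E = E° − (0.0592/2) log Q = 0.28 − (0.0592/2)(6.577) = 0.085 V.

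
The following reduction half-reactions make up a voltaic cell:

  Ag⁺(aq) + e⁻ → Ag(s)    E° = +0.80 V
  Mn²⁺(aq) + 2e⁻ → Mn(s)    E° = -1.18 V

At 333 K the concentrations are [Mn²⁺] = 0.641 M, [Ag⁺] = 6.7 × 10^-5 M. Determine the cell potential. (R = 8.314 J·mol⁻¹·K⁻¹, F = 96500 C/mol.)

1.71 V

The Ag⁺/Ag couple has the higher reduction potential and acts as the cathode, so E°_cell = +0.80 − (-1.18) = 1.98 V.
Balancing electrons gives n = 2; the reaction quotient is Q = [Mn²⁺]/[Ag⁺]^2 = 1.43 × 10^8.
E = E° − (RT/nF) ln Q = 1.98 − (8.314×333)/(2×96500) × (18.777) = 1.980 − 0.269 = 1.711 V.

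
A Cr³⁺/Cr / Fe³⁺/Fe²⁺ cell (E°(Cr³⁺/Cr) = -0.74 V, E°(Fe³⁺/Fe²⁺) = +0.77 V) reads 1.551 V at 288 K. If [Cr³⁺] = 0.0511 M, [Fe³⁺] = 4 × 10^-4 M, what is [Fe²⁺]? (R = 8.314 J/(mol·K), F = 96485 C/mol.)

From the Nernst equation, ln Q = nF(E° − E)/RT = 3×96485×(1.51 − 1.551)/(8.314×288) = -4.956, so Q = 0.00704.
With Q = [Cr³⁺]·[Fe²⁺]^3/[Fe³⁺]^3 and the known concentrations, [Fe²⁺]^3 in the numerator gives [Fe²⁺] = 2.1 × 10^-4 M.

2.1 × 10^-4 M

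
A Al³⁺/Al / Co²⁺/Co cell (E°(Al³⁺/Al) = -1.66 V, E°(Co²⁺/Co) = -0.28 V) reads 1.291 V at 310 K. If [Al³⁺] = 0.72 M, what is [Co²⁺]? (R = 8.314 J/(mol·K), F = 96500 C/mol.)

0.001 M

From the Nernst equation, ln Q = nF(E° − E)/RT = 6×96500×(1.38 − 1.291)/(8.314×310) = 19.994, so Q = 4.82 × 10^8.
With Q = [Al³⁺]^2/[Co²⁺]^3 and the known concentrations, [Co²⁺]^3 in the denominator gives [Co²⁺] = 0.001 M.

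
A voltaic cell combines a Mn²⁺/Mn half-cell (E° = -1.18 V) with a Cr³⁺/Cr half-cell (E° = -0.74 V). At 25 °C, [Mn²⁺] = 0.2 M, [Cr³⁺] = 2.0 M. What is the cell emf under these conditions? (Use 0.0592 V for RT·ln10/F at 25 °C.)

0.467 V

The Cr³⁺/Cr couple has the higher reduction potential and acts as the cathode, so E°_cell = -0.74 − (-1.18) = 0.44 V.
Balancing electrons gives n = 6; the reaction quotient is Q = [Mn²⁺]^3/[Cr³⁺]^2 = 0.00200.
At 25 °C, E = E° − (0.0592/n) log Q = 0.44 − (0.0592/6)(-2.699) = 0.440 + 0.027 = 0.467 V.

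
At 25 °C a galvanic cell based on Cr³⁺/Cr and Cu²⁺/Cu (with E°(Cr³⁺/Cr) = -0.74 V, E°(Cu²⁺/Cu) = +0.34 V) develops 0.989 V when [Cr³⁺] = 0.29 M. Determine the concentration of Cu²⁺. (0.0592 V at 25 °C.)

From the Nernst equation, log Q = n(E° − E)/0.0592 = 6(1.08 − 0.989)/0.0592 = 9.223, so Q = 1.67 × 10^9.
With Q = [Cr³⁺]^2/[Cu²⁺]^3 and the known concentrations, [Cu²⁺]^3 in the denominator gives [Cu²⁺] = 3.7 × 10^-4 M.

3.7 × 10^-4 M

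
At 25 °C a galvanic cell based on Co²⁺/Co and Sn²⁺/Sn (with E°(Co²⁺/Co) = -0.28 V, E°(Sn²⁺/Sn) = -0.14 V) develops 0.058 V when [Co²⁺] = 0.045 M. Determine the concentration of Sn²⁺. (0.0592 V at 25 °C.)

From the Nernst equation, log Q = n(E° − E)/0.0592 = 2(0.14 − 0.058)/0.0592 = 2.770, so Q = 589.
With Q = [Co²⁺]/[Sn²⁺] and the known concentrations, [Sn²⁺] in the denominator gives [Sn²⁺] = 7.6 × 10^-5 M.

7.6 × 10^-5 M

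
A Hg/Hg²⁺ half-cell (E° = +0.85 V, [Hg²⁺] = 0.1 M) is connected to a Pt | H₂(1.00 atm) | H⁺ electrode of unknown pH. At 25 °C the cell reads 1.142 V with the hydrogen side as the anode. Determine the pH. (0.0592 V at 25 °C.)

E°_cell = 0.85 V and n = 2.
log Q = n(E° − E)/0.0592 = 2×(0.85 − 1.142)/0.0592 = -9.865.
With Q = [H⁺]^2 / ([Hg²⁺]·P(H₂)), solving for [H⁺] gives log[H⁺] = -5.432, so pH = 5.43.

pH = 5.43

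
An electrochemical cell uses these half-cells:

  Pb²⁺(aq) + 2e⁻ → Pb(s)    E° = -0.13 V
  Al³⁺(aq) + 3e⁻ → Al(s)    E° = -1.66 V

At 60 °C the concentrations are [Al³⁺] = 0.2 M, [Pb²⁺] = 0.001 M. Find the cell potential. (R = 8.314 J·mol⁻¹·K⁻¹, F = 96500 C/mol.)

1.45 V

The Pb²⁺/Pb couple has the higher reduction potential and acts as the cathode, so E°_cell = -0.13 − (-1.66) = 1.53 V.
Balancing electrons gives n = 6; the reaction quotient is Q = [Al³⁺]^2/[Pb²⁺]^3 = 4 × 10^7.
E = E° − (RT/nF) ln Q = 1.53 − (8.314×333)/(6×96500) × (17.504) = 1.530 − 0.084 = 1.446 V.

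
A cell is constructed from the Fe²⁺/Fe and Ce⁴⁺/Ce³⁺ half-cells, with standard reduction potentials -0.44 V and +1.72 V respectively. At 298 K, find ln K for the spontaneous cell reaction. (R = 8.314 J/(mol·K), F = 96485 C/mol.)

ln K = 168.2

E°_cell = +1.72 − (-0.44) = 2.16 V, with n = 2 electrons transferred.
At equilibrium E = 0, so the Nernst equation gives ln K = nFE°/RT = (2)(96485)(2.16)/((8.314)(298)) = 168.24.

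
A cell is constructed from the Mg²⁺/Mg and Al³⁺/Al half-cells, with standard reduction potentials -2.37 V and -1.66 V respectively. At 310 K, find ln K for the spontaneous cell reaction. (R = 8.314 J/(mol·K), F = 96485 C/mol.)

E°_cell = -1.66 − (-2.37) = 0.71 V, with n = 6 electrons transferred.
At equilibrium E = 0, so the Nernst equation gives ln K = nFE°/RT = (6)(96485)(0.71)/((8.314)(310)) = 159.48.

ln K = 159.5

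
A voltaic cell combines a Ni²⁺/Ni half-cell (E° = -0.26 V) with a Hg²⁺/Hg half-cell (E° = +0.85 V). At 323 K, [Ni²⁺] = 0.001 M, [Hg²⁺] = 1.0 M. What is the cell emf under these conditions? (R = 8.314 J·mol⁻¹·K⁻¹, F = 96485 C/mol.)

1.21 V

The Hg²⁺/Hg couple has the higher reduction potential and acts as the cathode, so E°_cell = +0.85 − (-0.26) = 1.11 V.
Balancing electrons gives n = 2; the reaction quotient is Q = [Ni²⁺]/[Hg²⁺] = 0.00100.
E = E° − (RT/nF) ln Q = 1.11 − (8.314×323)/(2×96485) × (-6.908) = 1.110 + 0.096 = 1.206 V.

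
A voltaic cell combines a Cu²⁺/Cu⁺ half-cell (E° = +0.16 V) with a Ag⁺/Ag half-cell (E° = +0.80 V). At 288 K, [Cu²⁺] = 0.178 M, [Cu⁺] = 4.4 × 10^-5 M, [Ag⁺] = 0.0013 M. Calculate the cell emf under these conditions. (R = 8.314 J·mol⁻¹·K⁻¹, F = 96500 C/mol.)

The Ag⁺/Ag couple has the higher reduction potential and acts as the cathode, so E°_cell = +0.80 − (+0.16) = 0.64 V.
Balancing electrons gives n = 1; the reaction quotient is Q = [Cu²⁺]/([Cu⁺]·[Ag⁺]) = 3.11 × 10^6.
E = E° − (RT/nF) ln Q = 0.64 − (8.314×288)/(1×96500) × (14.951) = 0.640 − 0.371 = 0.269 V.

0.269 V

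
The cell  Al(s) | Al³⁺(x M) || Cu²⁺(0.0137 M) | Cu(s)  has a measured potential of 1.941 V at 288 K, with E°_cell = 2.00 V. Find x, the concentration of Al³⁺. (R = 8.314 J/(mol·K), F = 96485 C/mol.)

From the Nernst equation, ln Q = nF(E° − E)/RT = 6×96485×(2.00 − 1.941)/(8.314×288) = 14.265, so Q = 1.57 × 10^6.
With Q = [Al³⁺]^2/[Cu²⁺]^3 and the known concentrations, [Al³⁺]^2 in the numerator gives [Al³⁺] = 2.0 M.

2.0 M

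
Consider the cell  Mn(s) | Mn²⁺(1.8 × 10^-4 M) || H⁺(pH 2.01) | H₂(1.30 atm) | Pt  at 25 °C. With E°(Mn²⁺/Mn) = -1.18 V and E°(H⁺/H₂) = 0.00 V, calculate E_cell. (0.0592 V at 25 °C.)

The hydrogen couple is the cathode, so E°_cell = 1.18 V; n = 2.
[H⁺] = 10^(−2.01) = 0.0098 M, and Q = [Mn²⁺]·P(H₂) / [H⁺]^2 = 2.45.
E = E° − (0.0592/2) log Q = 1.18 − (0.0592/2)(0.389) = 1.168 V.

1.17 V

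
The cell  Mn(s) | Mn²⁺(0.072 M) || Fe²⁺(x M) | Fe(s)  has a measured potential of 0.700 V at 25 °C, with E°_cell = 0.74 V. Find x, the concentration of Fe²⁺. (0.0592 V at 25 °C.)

From the Nernst equation, log Q = n(E° − E)/0.0592 = 2(0.74 − 0.700)/0.0592 = 1.351, so Q = 22.5.
With Q = [Mn²⁺]/[Fe²⁺] and the known concentrations, [Fe²⁺] in the denominator gives [Fe²⁺] = 0.0032 M.

0.0032 M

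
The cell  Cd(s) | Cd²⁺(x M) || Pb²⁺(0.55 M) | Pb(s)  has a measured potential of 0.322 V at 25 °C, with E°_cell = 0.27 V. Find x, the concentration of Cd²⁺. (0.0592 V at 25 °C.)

0.0096 M

From the Nernst equation, log Q = n(E° − E)/0.0592 = 2(0.27 − 0.322)/0.0592 = -1.757, so Q = 0.0175.
With Q = [Cd²⁺]/[Pb²⁺] and the known concentrations, [Cd²⁺] in the numerator gives [Cd²⁺] = 0.0096 M.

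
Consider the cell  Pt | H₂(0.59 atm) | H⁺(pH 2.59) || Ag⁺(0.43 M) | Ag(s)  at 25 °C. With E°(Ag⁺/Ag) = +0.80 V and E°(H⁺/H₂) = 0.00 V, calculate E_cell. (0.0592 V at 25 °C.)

The Ag⁺/Ag couple is the cathode, so E°_cell = 0.80 V; n = 2.
[H⁺] = 10^(−2.59) = 0.0026 M, and Q = [H⁺]^2 / ([Ag⁺]^2·P(H₂)) = 6.06 × 10^-5.
E = E° − (0.0592/2) log Q = 0.80 − (0.0592/2)(-4.218) = 0.925 V.

0.92 V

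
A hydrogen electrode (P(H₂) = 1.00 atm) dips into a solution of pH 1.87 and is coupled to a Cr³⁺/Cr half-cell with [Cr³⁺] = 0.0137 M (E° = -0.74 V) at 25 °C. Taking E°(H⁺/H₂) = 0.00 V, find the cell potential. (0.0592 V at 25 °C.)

0.67 V

The hydrogen couple is the cathode, so E°_cell = 0.74 V; n = 6.
[H⁺] = 10^(−1.87) = 0.013 M, and Q = [Cr³⁺]^2·P(H₂)^3 / [H⁺]^6 = 3.11 × 10^7.
E = E° − (0.0592/6) log Q = 0.74 − (0.0592/6)(7.493) = 0.666 V.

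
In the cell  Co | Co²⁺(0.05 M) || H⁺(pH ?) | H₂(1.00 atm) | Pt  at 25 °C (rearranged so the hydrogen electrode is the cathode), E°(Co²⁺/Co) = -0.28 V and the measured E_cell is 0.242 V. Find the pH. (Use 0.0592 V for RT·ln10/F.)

pH = 1.29

E°_cell = 0.28 V and n = 2.
log Q = n(E° − E)/0.0592 = 2×(0.28 − 0.242)/0.0592 = 1.284.
With Q = [Co²⁺]·P(H₂) / [H⁺]^2, solving for [H⁺] gives log[H⁺] = -1.292, so pH = 1.29.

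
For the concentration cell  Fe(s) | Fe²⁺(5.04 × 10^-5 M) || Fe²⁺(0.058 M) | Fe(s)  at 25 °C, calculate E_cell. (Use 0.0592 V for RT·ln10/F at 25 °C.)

0.091 V

Both half-cells are Fe²⁺/Fe, so E°_cell = 0. The concentrated side is the cathode; the cell reaction moves Fe²⁺ from high to low concentration with n = 2.
Q = [Fe²⁺]_dilute/[Fe²⁺]_conc = 5.04 × 10^-5/0.058 = 8.69 × 10^-4.
E = 0 − (0.0592/2) log Q = −(0.0592/2)(-3.061) = 0.0906 V.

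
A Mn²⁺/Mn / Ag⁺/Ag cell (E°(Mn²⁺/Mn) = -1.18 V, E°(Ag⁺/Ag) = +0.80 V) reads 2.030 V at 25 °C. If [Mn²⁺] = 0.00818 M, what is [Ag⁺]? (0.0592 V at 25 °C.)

0.63 M

From the Nernst equation, log Q = n(E° − E)/0.0592 = 2(1.98 − 2.030)/0.0592 = -1.689, so Q = 0.0205.
With Q = [Mn²⁺]/[Ag⁺]^2 and the known concentrations, [Ag⁺]^2 in the denominator gives [Ag⁺] = 0.63 M.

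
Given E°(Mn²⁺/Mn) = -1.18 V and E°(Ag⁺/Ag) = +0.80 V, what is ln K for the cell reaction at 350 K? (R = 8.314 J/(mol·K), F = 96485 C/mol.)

E°_cell = +0.80 − (-1.18) = 1.98 V, with n = 2 electrons transferred.
At equilibrium E = 0, so the Nernst equation gives ln K = nFE°/RT = (2)(96485)(1.98)/((8.314)(350)) = 131.30.

ln K = 131.3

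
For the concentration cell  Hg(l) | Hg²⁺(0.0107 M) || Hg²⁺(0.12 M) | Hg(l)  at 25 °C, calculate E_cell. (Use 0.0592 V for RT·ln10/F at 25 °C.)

Both half-cells are Hg²⁺/Hg, so E°_cell = 0. The concentrated side is the cathode; the cell reaction moves Hg²⁺ from high to low concentration with n = 2.
Q = [Hg²⁺]_dilute/[Hg²⁺]_conc = 0.0107/0.12 = 0.0892.
E = 0 − (0.0592/2) log Q = −(0.0592/2)(-1.050) = 0.0311 V.

0.031 V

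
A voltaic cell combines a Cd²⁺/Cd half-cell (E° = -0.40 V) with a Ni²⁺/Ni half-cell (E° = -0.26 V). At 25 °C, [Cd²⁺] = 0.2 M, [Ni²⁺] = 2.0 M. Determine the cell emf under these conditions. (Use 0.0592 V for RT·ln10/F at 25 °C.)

0.170 V

The Ni²⁺/Ni couple has the higher reduction potential and acts as the cathode, so E°_cell = -0.26 − (-0.40) = 0.14 V.
Balancing electrons gives n = 2; the reaction quotient is Q = [Cd²⁺]/[Ni²⁺] = 0.100.
At 25 °C, E = E° − (0.0592/n) log Q = 0.14 − (0.0592/2)(-1.000) = 0.140 + 0.030 = 0.170 V.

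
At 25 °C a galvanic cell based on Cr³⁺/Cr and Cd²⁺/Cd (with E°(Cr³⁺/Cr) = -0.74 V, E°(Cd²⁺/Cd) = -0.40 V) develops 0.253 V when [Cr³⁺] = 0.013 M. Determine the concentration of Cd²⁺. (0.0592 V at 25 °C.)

From the Nernst equation, log Q = n(E° − E)/0.0592 = 6(0.34 − 0.253)/0.0592 = 8.818, so Q = 6.57 × 10^8.
With Q = [Cr³⁺]^2/[Cd²⁺]^3 and the known concentrations, [Cd²⁺]^3 in the denominator gives [Cd²⁺] = 6.4 × 10^-5 M.

6.4 × 10^-5 M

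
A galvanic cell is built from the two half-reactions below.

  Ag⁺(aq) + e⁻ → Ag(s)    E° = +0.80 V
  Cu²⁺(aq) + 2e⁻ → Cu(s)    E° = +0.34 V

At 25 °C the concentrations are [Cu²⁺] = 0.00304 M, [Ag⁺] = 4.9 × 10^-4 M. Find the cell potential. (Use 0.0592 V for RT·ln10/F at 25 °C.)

0.339 V

The Ag⁺/Ag couple has the higher reduction potential and acts as the cathode, so E°_cell = +0.80 − (+0.34) = 0.46 V.
Balancing electrons gives n = 2; the reaction quotient is Q = [Cu²⁺]/[Ag⁺]^2 = 1.27 × 10^4.
At 25 °C, E = E° − (0.0592/n) log Q = 0.46 − (0.0592/2)(4.102) = 0.460 − 0.121 = 0.339 V.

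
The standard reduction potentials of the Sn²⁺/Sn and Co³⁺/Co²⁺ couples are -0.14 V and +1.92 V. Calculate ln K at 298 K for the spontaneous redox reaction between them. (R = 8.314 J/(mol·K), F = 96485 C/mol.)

E°_cell = +1.92 − (-0.14) = 2.06 V, with n = 2 electrons transferred.
At equilibrium E = 0, so the Nernst equation gives ln K = nFE°/RT = (2)(96485)(2.06)/((8.314)(298)) = 160.45.

ln K = 160.4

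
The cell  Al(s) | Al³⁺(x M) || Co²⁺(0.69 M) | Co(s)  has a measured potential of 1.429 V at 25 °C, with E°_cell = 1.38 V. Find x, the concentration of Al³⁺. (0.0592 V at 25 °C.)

From the Nernst equation, log Q = n(E° − E)/0.0592 = 6(1.38 − 1.429)/0.0592 = -4.966, so Q = 1.08 × 10^-5.
With Q = [Al³⁺]^2/[Co²⁺]^3 and the known concentrations, [Al³⁺]^2 in the numerator gives [Al³⁺] = 0.0019 M.

0.0019 M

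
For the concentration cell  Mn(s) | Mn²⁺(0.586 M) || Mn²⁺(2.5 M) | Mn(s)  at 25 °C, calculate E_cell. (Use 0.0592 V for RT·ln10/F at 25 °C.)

0.019 V

Both half-cells are Mn²⁺/Mn, so E°_cell = 0. The concentrated side is the cathode; the cell reaction moves Mn²⁺ from high to low concentration with n = 2.
Q = [Mn²⁺]_dilute/[Mn²⁺]_conc = 0.586/2.5 = 0.234.
E = 0 − (0.0592/2) log Q = −(0.0592/2)(-0.630) = 0.0186 V.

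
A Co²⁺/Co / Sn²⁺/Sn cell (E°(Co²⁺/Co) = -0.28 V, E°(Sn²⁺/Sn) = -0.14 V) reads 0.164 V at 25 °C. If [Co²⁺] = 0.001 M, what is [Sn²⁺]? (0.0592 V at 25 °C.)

From the Nernst equation, log Q = n(E° − E)/0.0592 = 2(0.14 − 0.164)/0.0592 = -0.811, so Q = 0.155.
With Q = [Co²⁺]/[Sn²⁺] and the known concentrations, [Sn²⁺] in the denominator gives [Sn²⁺] = 0.0065 M.

0.0065 M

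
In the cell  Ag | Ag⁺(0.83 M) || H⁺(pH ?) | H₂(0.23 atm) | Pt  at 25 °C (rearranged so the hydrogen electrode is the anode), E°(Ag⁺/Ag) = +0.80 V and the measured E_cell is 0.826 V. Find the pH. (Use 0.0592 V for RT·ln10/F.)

pH = 0.84

E°_cell = 0.80 V and n = 2.
log Q = n(E° − E)/0.0592 = 2×(0.80 − 0.826)/0.0592 = -0.878.
With Q = [H⁺]^2 / ([Ag⁺]^2·P(H₂)), solving for [H⁺] gives log[H⁺] = -0.839, so pH = 0.84.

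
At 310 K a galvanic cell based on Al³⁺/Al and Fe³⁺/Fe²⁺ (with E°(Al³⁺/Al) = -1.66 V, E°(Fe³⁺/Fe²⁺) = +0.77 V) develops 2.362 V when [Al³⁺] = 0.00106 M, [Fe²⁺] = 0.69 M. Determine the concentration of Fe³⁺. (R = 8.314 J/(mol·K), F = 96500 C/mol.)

From the Nernst equation, ln Q = nF(E° − E)/RT = 3×96500×(2.43 − 2.362)/(8.314×310) = 7.638, so Q = 2080.
With Q = [Al³⁺]·[Fe²⁺]^3/[Fe³⁺]^3 and the known concentrations, [Fe³⁺]^3 in the denominator gives [Fe³⁺] = 0.0055 M.

0.0055 M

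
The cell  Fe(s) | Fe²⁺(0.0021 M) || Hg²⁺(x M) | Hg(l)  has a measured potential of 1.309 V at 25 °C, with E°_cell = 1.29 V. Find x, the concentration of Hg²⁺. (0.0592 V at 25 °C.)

0.0092 M

From the Nernst equation, log Q = n(E° − E)/0.0592 = 2(1.29 − 1.309)/0.0592 = -0.642, so Q = 0.228.
With Q = [Fe²⁺]/[Hg²⁺] and the known concentrations, [Hg²⁺] in the denominator gives [Hg²⁺] = 0.0092 M.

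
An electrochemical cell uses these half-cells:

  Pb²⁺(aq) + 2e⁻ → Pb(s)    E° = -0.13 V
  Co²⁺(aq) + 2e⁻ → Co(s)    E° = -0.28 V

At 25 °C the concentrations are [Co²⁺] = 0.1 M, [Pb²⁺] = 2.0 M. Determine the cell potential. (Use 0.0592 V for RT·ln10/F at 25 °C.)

The Pb²⁺/Pb couple has the higher reduction potential and acts as the cathode, so E°_cell = -0.13 − (-0.28) = 0.15 V.
Balancing electrons gives n = 2; the reaction quotient is Q = [Co²⁺]/[Pb²⁺] = 0.0500.
At 25 °C, E = E° − (0.0592/n) log Q = 0.15 − (0.0592/2)(-1.301) = 0.150 + 0.039 = 0.189 V.

0.189 V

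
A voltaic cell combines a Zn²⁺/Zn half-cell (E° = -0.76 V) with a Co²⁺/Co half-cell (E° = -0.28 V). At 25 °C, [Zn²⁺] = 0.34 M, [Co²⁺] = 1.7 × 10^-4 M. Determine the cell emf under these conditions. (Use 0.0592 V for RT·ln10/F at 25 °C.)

The Co²⁺/Co couple has the higher reduction potential and acts as the cathode, so E°_cell = -0.28 − (-0.76) = 0.48 V.
Balancing electrons gives n = 2; the reaction quotient is Q = [Zn²⁺]/[Co²⁺] = 2000.
At 25 °C, E = E° − (0.0592/n) log Q = 0.48 − (0.0592/2)(3.301) = 0.480 − 0.098 = 0.382 V.

0.382 V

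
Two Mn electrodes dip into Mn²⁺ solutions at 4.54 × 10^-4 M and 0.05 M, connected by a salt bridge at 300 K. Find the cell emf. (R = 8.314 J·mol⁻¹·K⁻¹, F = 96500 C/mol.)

Both half-cells are Mn²⁺/Mn, so E°_cell = 0. The concentrated side is the cathode; the cell reaction moves Mn²⁺ from high to low concentration with n = 2.
Q = [Mn²⁺]_dilute/[Mn²⁺]_conc = 4.54 × 10^-4/0.05 = 0.00908.
E = 0 − (RT/nF) ln Q = −((8.314×300)/(2×96500))(-4.702) = 0.0608 V.

0.061 V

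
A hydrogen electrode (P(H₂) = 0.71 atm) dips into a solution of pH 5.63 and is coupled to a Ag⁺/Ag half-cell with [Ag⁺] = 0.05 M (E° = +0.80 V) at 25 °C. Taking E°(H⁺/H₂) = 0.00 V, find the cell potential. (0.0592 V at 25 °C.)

1.05 V

The Ag⁺/Ag couple is the cathode, so E°_cell = 0.80 V; n = 2.
[H⁺] = 10^(−5.63) = 2.3 × 10^-6 M, and Q = [H⁺]^2 / ([Ag⁺]^2·P(H₂)) = 3.1 × 10^-9.
E = E° − (0.0592/2) log Q = 0.80 − (0.0592/2)(-8.509) = 1.052 V.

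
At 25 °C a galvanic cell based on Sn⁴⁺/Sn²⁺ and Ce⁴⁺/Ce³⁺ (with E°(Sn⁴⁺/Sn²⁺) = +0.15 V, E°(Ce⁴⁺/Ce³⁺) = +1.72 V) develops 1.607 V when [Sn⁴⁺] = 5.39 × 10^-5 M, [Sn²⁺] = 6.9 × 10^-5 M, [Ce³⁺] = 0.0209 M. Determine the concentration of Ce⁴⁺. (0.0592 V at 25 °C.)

0.078 M

From the Nernst equation, log Q = n(E° − E)/0.0592 = 2(1.57 − 1.607)/0.0592 = -1.250, so Q = 0.0562.
With Q = [Sn⁴⁺]·[Ce³⁺]^2/([Sn²⁺]·[Ce⁴⁺]^2) and the known concentrations, [Ce⁴⁺]^2 in the denominator gives [Ce⁴⁺] = 0.078 M.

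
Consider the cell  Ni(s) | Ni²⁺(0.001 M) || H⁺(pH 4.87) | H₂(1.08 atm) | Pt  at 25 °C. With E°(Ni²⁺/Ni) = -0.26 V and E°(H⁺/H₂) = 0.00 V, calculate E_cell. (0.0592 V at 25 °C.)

The hydrogen couple is the cathode, so E°_cell = 0.26 V; n = 2.
[H⁺] = 10^(−4.87) = 1.3 × 10^-5 M, and Q = [Ni²⁺]·P(H₂) / [H⁺]^2 = 5.94 × 10^6.
E = E° − (0.0592/2) log Q = 0.26 − (0.0592/2)(6.773) = 0.060 V.

0.060 V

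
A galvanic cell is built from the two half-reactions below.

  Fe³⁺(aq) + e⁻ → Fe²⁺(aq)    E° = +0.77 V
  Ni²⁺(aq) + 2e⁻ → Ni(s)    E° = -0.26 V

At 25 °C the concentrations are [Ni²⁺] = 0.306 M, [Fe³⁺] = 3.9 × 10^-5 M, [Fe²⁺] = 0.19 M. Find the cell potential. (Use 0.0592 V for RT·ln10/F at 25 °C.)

0.827 V

The Fe³⁺/Fe²⁺ couple has the higher reduction potential and acts as the cathode, so E°_cell = +0.77 − (-0.26) = 1.03 V.
Balancing electrons gives n = 2; the reaction quotient is Q = [Ni²⁺]·[Fe²⁺]^2/[Fe³⁺]^2 = 7.26 × 10^6.
At 25 °C, E = E° − (0.0592/n) log Q = 1.03 − (0.0592/2)(6.861) = 1.030 − 0.203 = 0.827 V.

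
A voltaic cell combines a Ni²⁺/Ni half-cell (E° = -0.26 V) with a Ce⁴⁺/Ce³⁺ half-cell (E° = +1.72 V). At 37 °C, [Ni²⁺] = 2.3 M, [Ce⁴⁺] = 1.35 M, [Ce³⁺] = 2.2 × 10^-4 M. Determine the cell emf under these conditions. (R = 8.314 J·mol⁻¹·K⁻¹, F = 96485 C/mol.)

The Ce⁴⁺/Ce³⁺ couple has the higher reduction potential and acts as the cathode, so E°_cell = +1.72 − (-0.26) = 1.98 V.
Balancing electrons gives n = 2; the reaction quotient is Q = [Ni²⁺]·[Ce³⁺]^2/[Ce⁴⁺]^2 = 6.11 × 10^-8.
E = E° − (RT/nF) ln Q = 1.98 − (8.314×310)/(2×96485) × (-16.611) = 1.980 + 0.222 = 2.202 V.

2.20 V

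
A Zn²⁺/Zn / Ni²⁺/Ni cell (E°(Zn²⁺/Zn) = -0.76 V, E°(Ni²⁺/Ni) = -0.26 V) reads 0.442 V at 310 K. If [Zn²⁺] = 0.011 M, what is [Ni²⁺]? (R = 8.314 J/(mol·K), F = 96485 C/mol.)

1.4 × 10^-4 M

From the Nernst equation, ln Q = nF(E° − E)/RT = 2×96485×(0.50 − 0.442)/(8.314×310) = 4.343, so Q = 76.9.
With Q = [Zn²⁺]/[Ni²⁺] and the known concentrations, [Ni²⁺] in the denominator gives [Ni²⁺] = 1.4 × 10^-4 M.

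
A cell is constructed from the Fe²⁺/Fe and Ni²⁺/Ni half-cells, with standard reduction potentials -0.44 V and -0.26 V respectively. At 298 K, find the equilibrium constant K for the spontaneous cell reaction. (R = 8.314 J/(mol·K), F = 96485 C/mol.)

1.2 × 10^6

E°_cell = -0.26 − (-0.44) = 0.18 V, with n = 2 electrons transferred.
At equilibrium E = 0, so the Nernst equation gives ln K = nFE°/RT = (2)(96485)(0.18)/((8.314)(298)) = 14.02.
K = e^14.02 = 1.2 × 10^6.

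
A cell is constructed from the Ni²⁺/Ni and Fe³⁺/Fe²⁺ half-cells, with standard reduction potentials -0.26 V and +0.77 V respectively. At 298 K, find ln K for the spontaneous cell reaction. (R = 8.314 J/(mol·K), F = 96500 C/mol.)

E°_cell = +0.77 − (-0.26) = 1.03 V, with n = 2 electrons transferred.
At equilibrium E = 0, so the Nernst equation gives ln K = nFE°/RT = (2)(96500)(1.03)/((8.314)(298)) = 80.24.

ln K = 80.2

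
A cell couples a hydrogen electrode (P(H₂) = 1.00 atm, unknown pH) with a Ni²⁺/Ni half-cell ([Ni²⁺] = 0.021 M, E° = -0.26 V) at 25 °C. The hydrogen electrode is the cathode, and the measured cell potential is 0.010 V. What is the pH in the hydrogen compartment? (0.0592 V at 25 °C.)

E°_cell = 0.26 V and n = 2.
log Q = n(E° − E)/0.0592 = 2×(0.26 − 0.010)/0.0592 = 8.446.
With Q = [Ni²⁺]·P(H₂) / [H⁺]^2, solving for [H⁺] gives log[H⁺] = -5.062, so pH = 5.06.

pH = 5.06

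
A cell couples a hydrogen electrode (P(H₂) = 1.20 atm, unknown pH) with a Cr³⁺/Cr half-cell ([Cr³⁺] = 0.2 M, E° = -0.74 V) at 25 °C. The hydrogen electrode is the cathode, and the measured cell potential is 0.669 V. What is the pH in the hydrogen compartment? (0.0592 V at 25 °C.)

pH = 1.39

E°_cell = 0.74 V and n = 6.
log Q = n(E° − E)/0.0592 = 6×(0.74 − 0.669)/0.0592 = 7.196.
With Q = [Cr³⁺]^2·P(H₂)^3 / [H⁺]^6, solving for [H⁺] gives log[H⁺] = -1.393, so pH = 1.39.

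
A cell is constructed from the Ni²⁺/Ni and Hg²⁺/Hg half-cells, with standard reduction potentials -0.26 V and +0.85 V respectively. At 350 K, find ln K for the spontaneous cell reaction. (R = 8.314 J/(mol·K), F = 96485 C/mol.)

E°_cell = +0.85 − (-0.26) = 1.11 V, with n = 2 electrons transferred.
At equilibrium E = 0, so the Nernst equation gives ln K = nFE°/RT = (2)(96485)(1.11)/((8.314)(350)) = 73.61.

ln K = 73.6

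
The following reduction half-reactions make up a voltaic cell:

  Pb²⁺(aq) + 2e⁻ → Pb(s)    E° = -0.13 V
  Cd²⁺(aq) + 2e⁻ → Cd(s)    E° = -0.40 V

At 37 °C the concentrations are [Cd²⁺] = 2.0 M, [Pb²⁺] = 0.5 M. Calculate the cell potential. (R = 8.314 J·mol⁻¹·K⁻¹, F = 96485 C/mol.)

0.251 V

The Pb²⁺/Pb couple has the higher reduction potential and acts as the cathode, so E°_cell = -0.13 − (-0.40) = 0.27 V.
Balancing electrons gives n = 2; the reaction quotient is Q = [Cd²⁺]/[Pb²⁺] = 4.00.
E = E° − (RT/nF) ln Q = 0.27 − (8.314×310)/(2×96485) × (1.386) = 0.270 − 0.019 = 0.251 V.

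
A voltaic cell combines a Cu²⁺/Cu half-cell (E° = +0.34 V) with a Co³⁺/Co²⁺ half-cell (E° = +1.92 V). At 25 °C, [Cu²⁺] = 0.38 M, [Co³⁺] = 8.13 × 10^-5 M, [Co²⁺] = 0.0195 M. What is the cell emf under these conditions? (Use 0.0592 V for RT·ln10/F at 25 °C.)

1.45 V

The Co³⁺/Co²⁺ couple has the higher reduction potential and acts as the cathode, so E°_cell = +1.92 − (+0.34) = 1.58 V.
Balancing electrons gives n = 2; the reaction quotient is Q = [Cu²⁺]·[Co²⁺]^2/[Co³⁺]^2 = 2.19 × 10^4.
At 25 °C, E = E° − (0.0592/n) log Q = 1.58 − (0.0592/2)(4.340) = 1.580 − 0.128 = 1.452 V.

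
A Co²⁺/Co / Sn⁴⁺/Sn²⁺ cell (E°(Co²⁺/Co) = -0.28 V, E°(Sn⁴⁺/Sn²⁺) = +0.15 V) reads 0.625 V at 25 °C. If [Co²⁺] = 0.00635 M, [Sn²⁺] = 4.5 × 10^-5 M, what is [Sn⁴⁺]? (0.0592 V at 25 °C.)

1.1 M

From the Nernst equation, log Q = n(E° − E)/0.0592 = 2(0.43 − 0.625)/0.0592 = -6.588, so Q = 2.58 × 10^-7.
With Q = [Co²⁺]·[Sn²⁺]/[Sn⁴⁺] and the known concentrations, [Sn⁴⁺] in the denominator gives [Sn⁴⁺] = 1.1 M.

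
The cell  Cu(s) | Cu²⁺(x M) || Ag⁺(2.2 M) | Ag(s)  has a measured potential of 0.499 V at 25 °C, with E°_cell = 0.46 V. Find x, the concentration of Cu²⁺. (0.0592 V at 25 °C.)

0.23 M

From the Nernst equation, log Q = n(E° − E)/0.0592 = 2(0.46 − 0.499)/0.0592 = -1.318, so Q = 0.0481.
With Q = [Cu²⁺]/[Ag⁺]^2 and the known concentrations, [Cu²⁺] in the numerator gives [Cu²⁺] = 0.23 M.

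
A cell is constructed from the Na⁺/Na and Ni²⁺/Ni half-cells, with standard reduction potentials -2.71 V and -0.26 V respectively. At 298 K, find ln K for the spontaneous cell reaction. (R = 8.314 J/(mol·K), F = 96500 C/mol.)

ln K = 190.9

E°_cell = -0.26 − (-2.71) = 2.45 V, with n = 2 electrons transferred.
At equilibrium E = 0, so the Nernst equation gives ln K = nFE°/RT = (2)(96500)(2.45)/((8.314)(298)) = 190.85.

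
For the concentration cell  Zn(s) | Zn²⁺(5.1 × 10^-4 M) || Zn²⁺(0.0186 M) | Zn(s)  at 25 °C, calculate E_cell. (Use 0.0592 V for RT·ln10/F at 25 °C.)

0.046 V

Both half-cells are Zn²⁺/Zn, so E°_cell = 0. The concentrated side is the cathode; the cell reaction moves Zn²⁺ from high to low concentration with n = 2.
Q = [Zn²⁺]_dilute/[Zn²⁺]_conc = 5.1 × 10^-4/0.0186 = 0.0274.
E = 0 − (0.0592/2) log Q = −(0.0592/2)(-1.562) = 0.0462 V.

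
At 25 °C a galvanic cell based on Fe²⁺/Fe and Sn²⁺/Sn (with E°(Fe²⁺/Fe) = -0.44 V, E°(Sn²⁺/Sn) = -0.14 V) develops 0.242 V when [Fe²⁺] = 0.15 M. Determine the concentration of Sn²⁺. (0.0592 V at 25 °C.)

0.0016 M

From the Nernst equation, log Q = n(E° − E)/0.0592 = 2(0.30 − 0.242)/0.0592 = 1.959, so Q = 91.1.
With Q = [Fe²⁺]/[Sn²⁺] and the known concentrations, [Sn²⁺] in the denominator gives [Sn²⁺] = 0.0016 M.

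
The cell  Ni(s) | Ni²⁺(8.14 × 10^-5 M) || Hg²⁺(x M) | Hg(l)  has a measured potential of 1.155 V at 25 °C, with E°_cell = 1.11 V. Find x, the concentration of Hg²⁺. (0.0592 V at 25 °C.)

From the Nernst equation, log Q = n(E° − E)/0.0592 = 2(1.11 − 1.155)/0.0592 = -1.520, so Q = 0.0302.
With Q = [Ni²⁺]/[Hg²⁺] and the known concentrations, [Hg²⁺] in the denominator gives [Hg²⁺] = 0.0027 M.

0.0027 M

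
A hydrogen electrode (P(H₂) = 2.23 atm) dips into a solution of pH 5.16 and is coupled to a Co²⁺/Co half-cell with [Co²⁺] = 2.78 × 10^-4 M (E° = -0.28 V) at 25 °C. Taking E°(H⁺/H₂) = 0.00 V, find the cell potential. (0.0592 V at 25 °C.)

0.069 V

The hydrogen couple is the cathode, so E°_cell = 0.28 V; n = 2.
[H⁺] = 10^(−5.16) = 6.9 × 10^-6 M, and Q = [Co²⁺]·P(H₂) / [H⁺]^2 = 1.3 × 10^7.
E = E° − (0.0592/2) log Q = 0.28 − (0.0592/2)(7.112) = 0.069 V.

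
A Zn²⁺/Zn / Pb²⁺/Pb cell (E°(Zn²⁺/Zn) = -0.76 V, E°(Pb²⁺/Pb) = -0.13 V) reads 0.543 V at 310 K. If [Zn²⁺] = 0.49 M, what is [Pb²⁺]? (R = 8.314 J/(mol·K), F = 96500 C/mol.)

7.3 × 10^-4 M

From the Nernst equation, ln Q = nF(E° − E)/RT = 2×96500×(0.63 − 0.543)/(8.314×310) = 6.515, so Q = 675.
With Q = [Zn²⁺]/[Pb²⁺] and the known concentrations, [Pb²⁺] in the denominator gives [Pb²⁺] = 7.3 × 10^-4 M.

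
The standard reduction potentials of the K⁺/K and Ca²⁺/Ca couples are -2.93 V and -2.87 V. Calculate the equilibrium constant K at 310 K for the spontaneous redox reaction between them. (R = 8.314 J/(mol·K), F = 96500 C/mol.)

E°_cell = -2.87 − (-2.93) = 0.06 V, with n = 2 electrons transferred.
At equilibrium E = 0, so the Nernst equation gives ln K = nFE°/RT = (2)(96500)(0.06)/((8.314)(310)) = 4.49.
K = e^4.49 = 89.

89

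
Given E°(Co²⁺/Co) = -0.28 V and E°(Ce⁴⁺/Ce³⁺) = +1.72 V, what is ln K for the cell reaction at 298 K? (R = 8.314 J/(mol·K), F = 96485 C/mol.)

E°_cell = +1.72 − (-0.28) = 2.00 V, with n = 2 electrons transferred.
At equilibrium E = 0, so the Nernst equation gives ln K = nFE°/RT = (2)(96485)(2.00)/((8.314)(298)) = 155.77.

ln K = 155.8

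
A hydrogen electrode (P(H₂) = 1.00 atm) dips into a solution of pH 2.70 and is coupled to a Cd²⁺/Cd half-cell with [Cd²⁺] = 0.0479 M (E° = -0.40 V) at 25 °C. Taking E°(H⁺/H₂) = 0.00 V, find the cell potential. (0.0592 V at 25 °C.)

The hydrogen couple is the cathode, so E°_cell = 0.40 V; n = 2.
[H⁺] = 10^(−2.70) = 0.0020 M, and Q = [Cd²⁺]·P(H₂) / [H⁺]^2 = 1.2 × 10^4.
E = E° − (0.0592/2) log Q = 0.40 − (0.0592/2)(4.080) = 0.279 V.

0.28 V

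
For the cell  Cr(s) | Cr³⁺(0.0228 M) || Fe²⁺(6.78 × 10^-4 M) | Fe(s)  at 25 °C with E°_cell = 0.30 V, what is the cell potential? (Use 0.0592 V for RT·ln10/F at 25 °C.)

Balancing electrons gives n = 6; the reaction quotient is Q = [Cr³⁺]^2/[Fe²⁺]^3 = 1.67 × 10^6.
At 25 °C, E = E° − (0.0592/n) log Q = 0.30 − (0.0592/6)(6.222) = 0.300 − 0.061 = 0.239 V.

0.239 V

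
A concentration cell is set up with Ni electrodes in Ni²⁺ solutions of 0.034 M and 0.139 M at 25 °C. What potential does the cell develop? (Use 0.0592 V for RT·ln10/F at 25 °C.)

Both half-cells are Ni²⁺/Ni, so E°_cell = 0. The concentrated side is the cathode; the cell reaction moves Ni²⁺ from high to low concentration with n = 2.
Q = [Ni²⁺]_dilute/[Ni²⁺]_conc = 0.034/0.139 = 0.245.
E = 0 − (0.0592/2) log Q = −(0.0592/2)(-0.612) = 0.0181 V.

0.018 V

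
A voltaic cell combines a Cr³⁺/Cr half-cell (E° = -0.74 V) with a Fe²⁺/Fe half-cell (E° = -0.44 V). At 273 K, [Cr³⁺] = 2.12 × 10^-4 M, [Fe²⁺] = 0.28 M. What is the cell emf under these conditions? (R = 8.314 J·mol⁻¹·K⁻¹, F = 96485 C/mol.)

0.351 V

The Fe²⁺/Fe couple has the higher reduction potential and acts as the cathode, so E°_cell = -0.44 − (-0.74) = 0.30 V.
Balancing electrons gives n = 6; the reaction quotient is Q = [Cr³⁺]^2/[Fe²⁺]^3 = 2.05 × 10^-6.
E = E° − (RT/nF) ln Q = 0.30 − (8.314×273)/(6×96485) × (-13.099) = 0.300 + 0.051 = 0.351 V.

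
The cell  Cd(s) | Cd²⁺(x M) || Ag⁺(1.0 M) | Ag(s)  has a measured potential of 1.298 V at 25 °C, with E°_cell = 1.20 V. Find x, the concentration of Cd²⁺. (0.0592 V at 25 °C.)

4.9 × 10^-4 M

From the Nernst equation, log Q = n(E° − E)/0.0592 = 2(1.20 − 1.298)/0.0592 = -3.311, so Q = 4.89 × 10^-4.
With Q = [Cd²⁺]/[Ag⁺]^2 and the known concentrations, [Cd²⁺] in the numerator gives [Cd²⁺] = 4.9 × 10^-4 M.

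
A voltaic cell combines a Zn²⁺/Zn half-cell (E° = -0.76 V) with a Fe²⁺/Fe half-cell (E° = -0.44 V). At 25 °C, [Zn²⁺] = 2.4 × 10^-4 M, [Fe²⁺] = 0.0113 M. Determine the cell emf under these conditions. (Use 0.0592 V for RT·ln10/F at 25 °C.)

0.370 V

The Fe²⁺/Fe couple has the higher reduction potential and acts as the cathode, so E°_cell = -0.44 − (-0.76) = 0.32 V.
Balancing electrons gives n = 2; the reaction quotient is Q = [Zn²⁺]/[Fe²⁺] = 0.0212.
At 25 °C, E = E° − (0.0592/n) log Q = 0.32 − (0.0592/2)(-1.673) = 0.320 + 0.050 = 0.370 V.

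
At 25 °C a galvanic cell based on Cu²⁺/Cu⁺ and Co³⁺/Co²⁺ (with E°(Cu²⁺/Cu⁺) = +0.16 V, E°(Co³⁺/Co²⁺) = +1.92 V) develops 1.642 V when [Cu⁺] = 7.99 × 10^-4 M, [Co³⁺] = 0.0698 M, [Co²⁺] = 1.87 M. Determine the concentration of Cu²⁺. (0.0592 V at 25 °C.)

0.0029 M

From the Nernst equation, log Q = n(E° − E)/0.0592 = 1(1.76 − 1.642)/0.0592 = 1.993, so Q = 98.5.
With Q = [Cu²⁺]·[Co²⁺]/([Cu⁺]·[Co³⁺]) and the known concentrations, [Cu²⁺] in the numerator gives [Cu²⁺] = 0.0029 M.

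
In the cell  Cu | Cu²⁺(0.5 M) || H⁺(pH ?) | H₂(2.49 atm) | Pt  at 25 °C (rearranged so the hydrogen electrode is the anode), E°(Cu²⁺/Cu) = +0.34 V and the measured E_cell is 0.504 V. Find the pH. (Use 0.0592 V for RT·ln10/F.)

E°_cell = 0.34 V and n = 2.
log Q = n(E° − E)/0.0592 = 2×(0.34 − 0.504)/0.0592 = -5.541.
With Q = [H⁺]^2 / ([Cu²⁺]·P(H₂)), solving for [H⁺] gives log[H⁺] = -2.723, so pH = 2.72.

pH = 2.72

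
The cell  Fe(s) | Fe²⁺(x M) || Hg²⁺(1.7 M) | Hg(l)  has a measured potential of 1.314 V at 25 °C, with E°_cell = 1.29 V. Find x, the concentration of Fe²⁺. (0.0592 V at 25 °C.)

From the Nernst equation, log Q = n(E° − E)/0.0592 = 2(1.29 − 1.314)/0.0592 = -0.811, so Q = 0.155.
With Q = [Fe²⁺]/[Hg²⁺] and the known concentrations, [Fe²⁺] in the numerator gives [Fe²⁺] = 0.26 M.

0.26 M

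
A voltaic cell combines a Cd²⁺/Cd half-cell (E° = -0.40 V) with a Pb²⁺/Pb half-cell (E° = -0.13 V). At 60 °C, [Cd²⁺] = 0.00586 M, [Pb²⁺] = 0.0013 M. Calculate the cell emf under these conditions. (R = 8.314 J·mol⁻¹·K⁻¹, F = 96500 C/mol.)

The Pb²⁺/Pb couple has the higher reduction potential and acts as the cathode, so E°_cell = -0.13 − (-0.40) = 0.27 V.
Balancing electrons gives n = 2; the reaction quotient is Q = [Cd²⁺]/[Pb²⁺] = 4.51.
E = E° − (RT/nF) ln Q = 0.27 − (8.314×333)/(2×96500) × (1.506) = 0.270 − 0.022 = 0.248 V.

0.248 V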